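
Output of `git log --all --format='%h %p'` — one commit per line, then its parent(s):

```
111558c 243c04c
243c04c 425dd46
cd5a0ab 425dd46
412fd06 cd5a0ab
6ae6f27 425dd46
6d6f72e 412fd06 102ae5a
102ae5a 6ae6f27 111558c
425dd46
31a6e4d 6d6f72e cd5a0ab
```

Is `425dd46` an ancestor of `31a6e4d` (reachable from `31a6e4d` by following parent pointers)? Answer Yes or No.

Ancestors of 31a6e4d (commits reachable by following parents): {102ae5a, 111558c, 243c04c, 31a6e4d, 412fd06, 425dd46, 6ae6f27, 6d6f72e, cd5a0ab}.
425dd46 is in that set, so it is an ancestor of 31a6e4d.

Yes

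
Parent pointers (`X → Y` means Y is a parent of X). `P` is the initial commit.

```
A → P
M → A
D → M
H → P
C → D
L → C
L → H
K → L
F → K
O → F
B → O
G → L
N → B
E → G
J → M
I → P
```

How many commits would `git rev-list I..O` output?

Reachable from O: {A, C, D, F, H, K, L, M, O, P}.
Reachable from I: {I, P}.
In O's history but not I's: {A, C, D, F, H, K, L, M, O} — 9 commits.

9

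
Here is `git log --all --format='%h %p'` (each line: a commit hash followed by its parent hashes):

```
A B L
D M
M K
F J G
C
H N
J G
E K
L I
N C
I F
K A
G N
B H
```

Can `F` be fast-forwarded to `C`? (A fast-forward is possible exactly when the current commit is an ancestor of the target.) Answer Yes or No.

No

A fast-forward from F to C is possible iff F is an ancestor of C.
Ancestors of C: {C}.
F is not among them, so fast-forward is not possible.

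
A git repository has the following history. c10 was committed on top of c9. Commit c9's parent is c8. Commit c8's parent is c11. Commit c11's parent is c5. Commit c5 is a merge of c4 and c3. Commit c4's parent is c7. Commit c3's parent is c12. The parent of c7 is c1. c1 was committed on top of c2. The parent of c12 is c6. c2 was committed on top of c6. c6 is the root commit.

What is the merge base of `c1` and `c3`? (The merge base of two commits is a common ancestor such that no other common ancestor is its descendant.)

c6

Ancestors of c1: {c1, c2, c6}.
Ancestors of c3: {c12, c3, c6}.
Common ancestors: {c6}.
The only common ancestor is c6, so it is the merge base.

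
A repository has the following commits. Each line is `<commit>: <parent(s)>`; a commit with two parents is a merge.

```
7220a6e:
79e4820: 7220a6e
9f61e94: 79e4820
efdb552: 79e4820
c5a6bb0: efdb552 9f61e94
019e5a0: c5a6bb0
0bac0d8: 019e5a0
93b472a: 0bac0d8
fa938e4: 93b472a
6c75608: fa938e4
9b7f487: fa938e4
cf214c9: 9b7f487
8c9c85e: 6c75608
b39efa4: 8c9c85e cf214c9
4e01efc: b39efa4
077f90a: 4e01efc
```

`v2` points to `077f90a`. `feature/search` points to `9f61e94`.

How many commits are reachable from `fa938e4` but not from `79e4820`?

7

Reachable from fa938e4: {019e5a0, 0bac0d8, 7220a6e, 79e4820, 93b472a, 9f61e94, c5a6bb0, efdb552, fa938e4}.
Reachable from 79e4820: {7220a6e, 79e4820}.
In fa938e4's history but not 79e4820's: {019e5a0, 0bac0d8, 93b472a, 9f61e94, c5a6bb0, efdb552, fa938e4} — 7 commits.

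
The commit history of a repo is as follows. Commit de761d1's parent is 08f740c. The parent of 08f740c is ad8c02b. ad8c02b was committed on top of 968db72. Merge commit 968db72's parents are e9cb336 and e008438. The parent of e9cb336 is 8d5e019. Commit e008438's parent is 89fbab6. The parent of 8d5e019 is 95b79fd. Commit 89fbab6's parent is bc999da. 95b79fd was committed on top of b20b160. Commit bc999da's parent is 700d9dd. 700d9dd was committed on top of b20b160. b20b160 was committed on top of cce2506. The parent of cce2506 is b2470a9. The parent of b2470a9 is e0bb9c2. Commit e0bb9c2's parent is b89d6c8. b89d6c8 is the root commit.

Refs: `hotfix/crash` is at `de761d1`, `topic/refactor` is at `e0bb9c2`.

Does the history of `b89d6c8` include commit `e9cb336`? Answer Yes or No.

Ancestors of b89d6c8: {b89d6c8}.
e9cb336 is not in that set, so it is not an ancestor of b89d6c8.

No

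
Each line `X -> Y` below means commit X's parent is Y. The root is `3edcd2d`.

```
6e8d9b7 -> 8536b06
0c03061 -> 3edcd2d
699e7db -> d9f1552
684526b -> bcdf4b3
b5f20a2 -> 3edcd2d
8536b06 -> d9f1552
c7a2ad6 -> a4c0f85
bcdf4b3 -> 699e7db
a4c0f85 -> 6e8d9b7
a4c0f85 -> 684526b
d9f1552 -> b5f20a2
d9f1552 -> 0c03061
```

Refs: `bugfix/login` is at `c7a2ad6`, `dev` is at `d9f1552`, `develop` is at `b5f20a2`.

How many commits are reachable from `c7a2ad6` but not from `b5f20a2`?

Reachable from c7a2ad6: {0c03061, 3edcd2d, 684526b, 699e7db, 6e8d9b7, 8536b06, a4c0f85, b5f20a2, bcdf4b3, c7a2ad6, d9f1552}.
Reachable from b5f20a2: {3edcd2d, b5f20a2}.
In c7a2ad6's history but not b5f20a2's: {0c03061, 684526b, 699e7db, 6e8d9b7, 8536b06, a4c0f85, bcdf4b3, c7a2ad6, d9f1552} — 9 commits.

9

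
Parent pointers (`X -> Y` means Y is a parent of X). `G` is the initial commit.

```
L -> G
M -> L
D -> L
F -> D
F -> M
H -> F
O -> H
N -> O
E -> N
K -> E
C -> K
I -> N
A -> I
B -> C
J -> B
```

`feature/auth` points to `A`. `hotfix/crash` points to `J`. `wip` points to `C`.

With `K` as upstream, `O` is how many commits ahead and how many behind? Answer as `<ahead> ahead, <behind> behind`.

0 ahead, 3 behind

Reachable from O: {D, F, G, H, L, M, O}.
Reachable from K: {D, E, F, G, H, K, L, M, N, O}.
Only in O's history (ahead): {} — 0.
Only in K's history (behind): {E, K, N} — 3.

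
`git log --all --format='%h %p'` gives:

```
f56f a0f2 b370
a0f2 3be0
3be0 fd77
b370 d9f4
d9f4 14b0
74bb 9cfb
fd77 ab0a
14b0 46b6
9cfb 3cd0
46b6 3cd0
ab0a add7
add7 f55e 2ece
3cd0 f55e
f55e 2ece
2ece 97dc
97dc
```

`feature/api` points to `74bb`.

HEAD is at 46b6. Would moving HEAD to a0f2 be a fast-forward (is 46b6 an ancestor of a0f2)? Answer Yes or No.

No

A fast-forward from 46b6 to a0f2 is possible iff 46b6 is an ancestor of a0f2.
Ancestors of a0f2: {2ece, 3be0, 97dc, a0f2, ab0a, add7, f55e, fd77}.
46b6 is not among them, so fast-forward is not possible.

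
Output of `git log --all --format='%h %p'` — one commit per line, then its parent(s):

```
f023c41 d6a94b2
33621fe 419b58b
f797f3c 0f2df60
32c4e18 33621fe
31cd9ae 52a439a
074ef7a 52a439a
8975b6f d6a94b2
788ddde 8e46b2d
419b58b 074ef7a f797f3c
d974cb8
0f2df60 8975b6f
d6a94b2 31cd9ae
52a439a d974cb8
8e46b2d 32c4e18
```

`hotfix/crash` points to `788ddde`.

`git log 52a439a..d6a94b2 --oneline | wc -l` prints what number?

2

Reachable from d6a94b2: {31cd9ae, 52a439a, d6a94b2, d974cb8}.
Reachable from 52a439a: {52a439a, d974cb8}.
In d6a94b2's history but not 52a439a's: {31cd9ae, d6a94b2} — 2 commits.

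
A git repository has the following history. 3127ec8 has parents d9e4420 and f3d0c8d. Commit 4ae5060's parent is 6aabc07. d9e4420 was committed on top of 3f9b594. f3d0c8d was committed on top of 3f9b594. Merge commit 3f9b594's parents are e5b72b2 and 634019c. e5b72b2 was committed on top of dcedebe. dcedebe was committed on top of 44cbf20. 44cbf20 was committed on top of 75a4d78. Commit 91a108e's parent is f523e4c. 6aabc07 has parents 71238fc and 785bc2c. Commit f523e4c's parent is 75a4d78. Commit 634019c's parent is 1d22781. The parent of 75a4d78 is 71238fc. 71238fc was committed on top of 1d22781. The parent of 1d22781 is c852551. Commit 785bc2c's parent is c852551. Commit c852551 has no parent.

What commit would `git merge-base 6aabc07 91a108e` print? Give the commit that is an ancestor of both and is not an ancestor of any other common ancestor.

Ancestors of 6aabc07: {1d22781, 6aabc07, 71238fc, 785bc2c, c852551}.
Ancestors of 91a108e: {1d22781, 71238fc, 75a4d78, 91a108e, c852551, f523e4c}.
Common ancestors: {1d22781, 71238fc, c852551}.
Among these, 71238fc is not an ancestor of any other common ancestor — it is the merge base.

71238fc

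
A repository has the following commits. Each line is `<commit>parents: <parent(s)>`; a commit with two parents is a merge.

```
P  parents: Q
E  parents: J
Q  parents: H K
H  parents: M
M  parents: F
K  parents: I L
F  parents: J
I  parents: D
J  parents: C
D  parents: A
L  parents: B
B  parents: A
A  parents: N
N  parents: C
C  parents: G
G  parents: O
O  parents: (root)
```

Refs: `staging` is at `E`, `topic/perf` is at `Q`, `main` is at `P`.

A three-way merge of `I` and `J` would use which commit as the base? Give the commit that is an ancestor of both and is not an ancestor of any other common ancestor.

Ancestors of I: {A, C, D, G, I, N, O}.
Ancestors of J: {C, G, J, O}.
Common ancestors: {C, G, O}.
Among these, C is not an ancestor of any other common ancestor — it is the merge base.

C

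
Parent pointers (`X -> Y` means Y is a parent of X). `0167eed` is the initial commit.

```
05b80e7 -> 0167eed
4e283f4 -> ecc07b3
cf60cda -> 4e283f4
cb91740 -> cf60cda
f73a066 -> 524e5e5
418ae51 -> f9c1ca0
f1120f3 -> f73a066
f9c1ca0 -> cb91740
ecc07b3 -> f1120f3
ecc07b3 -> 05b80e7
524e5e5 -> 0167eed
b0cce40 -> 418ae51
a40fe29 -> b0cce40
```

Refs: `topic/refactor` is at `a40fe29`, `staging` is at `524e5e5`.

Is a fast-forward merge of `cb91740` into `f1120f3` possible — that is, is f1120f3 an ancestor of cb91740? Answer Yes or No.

Yes

A fast-forward from f1120f3 to cb91740 is possible iff f1120f3 is an ancestor of cb91740.
Ancestors of cb91740: {0167eed, 05b80e7, 4e283f4, 524e5e5, cb91740, cf60cda, ecc07b3, f1120f3, f73a066}.
f1120f3 is among them, so fast-forward is possible.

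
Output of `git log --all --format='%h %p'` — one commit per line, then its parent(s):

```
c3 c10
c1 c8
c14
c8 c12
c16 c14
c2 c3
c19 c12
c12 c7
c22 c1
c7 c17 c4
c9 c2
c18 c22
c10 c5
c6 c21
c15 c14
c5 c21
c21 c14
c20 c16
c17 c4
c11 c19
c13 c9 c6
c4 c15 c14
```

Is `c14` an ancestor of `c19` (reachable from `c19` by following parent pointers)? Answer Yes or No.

Ancestors of c19 (commits reachable by following parents): {c12, c14, c15, c17, c19, c4, c7}.
c14 is in that set, so it is an ancestor of c19.

Yes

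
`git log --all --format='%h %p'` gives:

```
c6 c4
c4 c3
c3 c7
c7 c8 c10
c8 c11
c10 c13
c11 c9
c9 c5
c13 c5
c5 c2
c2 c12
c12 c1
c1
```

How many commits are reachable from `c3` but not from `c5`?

Reachable from c3: {c1, c10, c11, c12, c13, c2, c3, c5, c7, c8, c9}.
Reachable from c5: {c1, c12, c2, c5}.
In c3's history but not c5's: {c10, c11, c13, c3, c7, c8, c9} — 7 commits.

7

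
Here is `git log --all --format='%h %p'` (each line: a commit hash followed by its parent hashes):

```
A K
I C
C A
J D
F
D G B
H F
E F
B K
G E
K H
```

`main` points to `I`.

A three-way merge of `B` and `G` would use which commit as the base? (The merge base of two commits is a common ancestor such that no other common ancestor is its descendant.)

F

Ancestors of B: {B, F, H, K}.
Ancestors of G: {E, F, G}.
Common ancestors: {F}.
The only common ancestor is F, so it is the merge base.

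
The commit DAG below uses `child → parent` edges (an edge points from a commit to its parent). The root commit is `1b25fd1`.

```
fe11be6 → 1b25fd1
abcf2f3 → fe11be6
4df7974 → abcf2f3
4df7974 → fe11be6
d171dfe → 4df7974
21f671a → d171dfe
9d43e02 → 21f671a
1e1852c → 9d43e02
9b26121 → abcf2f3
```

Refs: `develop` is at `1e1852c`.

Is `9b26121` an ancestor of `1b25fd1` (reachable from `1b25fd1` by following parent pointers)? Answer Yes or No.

Ancestors of 1b25fd1: {1b25fd1}.
9b26121 is not in that set, so it is not an ancestor of 1b25fd1.

No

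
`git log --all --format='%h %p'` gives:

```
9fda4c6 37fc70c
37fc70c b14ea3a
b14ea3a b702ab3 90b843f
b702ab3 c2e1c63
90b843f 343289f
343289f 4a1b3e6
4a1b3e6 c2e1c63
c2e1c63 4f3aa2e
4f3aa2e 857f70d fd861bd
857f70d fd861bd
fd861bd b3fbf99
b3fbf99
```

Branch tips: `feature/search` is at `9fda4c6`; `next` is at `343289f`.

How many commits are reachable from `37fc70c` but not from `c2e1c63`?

Reachable from 37fc70c: {343289f, 37fc70c, 4a1b3e6, 4f3aa2e, 857f70d, 90b843f, b14ea3a, b3fbf99, b702ab3, c2e1c63, fd861bd}.
Reachable from c2e1c63: {4f3aa2e, 857f70d, b3fbf99, c2e1c63, fd861bd}.
In 37fc70c's history but not c2e1c63's: {343289f, 37fc70c, 4a1b3e6, 90b843f, b14ea3a, b702ab3} — 6 commits.

6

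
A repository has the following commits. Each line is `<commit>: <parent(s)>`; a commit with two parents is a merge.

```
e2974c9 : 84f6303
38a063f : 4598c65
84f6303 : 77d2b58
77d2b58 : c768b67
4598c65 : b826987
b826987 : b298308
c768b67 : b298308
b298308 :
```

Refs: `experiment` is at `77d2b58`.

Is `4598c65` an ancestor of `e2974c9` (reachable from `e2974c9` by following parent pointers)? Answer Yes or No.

No

Ancestors of e2974c9: {77d2b58, 84f6303, b298308, c768b67, e2974c9}.
4598c65 is not in that set, so it is not an ancestor of e2974c9.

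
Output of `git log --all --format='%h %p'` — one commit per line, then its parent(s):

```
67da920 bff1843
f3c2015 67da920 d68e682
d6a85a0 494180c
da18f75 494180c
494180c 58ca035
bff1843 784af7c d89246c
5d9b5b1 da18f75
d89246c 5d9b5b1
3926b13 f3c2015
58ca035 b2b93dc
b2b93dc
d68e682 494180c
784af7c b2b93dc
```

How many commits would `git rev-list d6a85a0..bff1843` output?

Reachable from bff1843: {494180c, 58ca035, 5d9b5b1, 784af7c, b2b93dc, bff1843, d89246c, da18f75}.
Reachable from d6a85a0: {494180c, 58ca035, b2b93dc, d6a85a0}.
In bff1843's history but not d6a85a0's: {5d9b5b1, 784af7c, bff1843, d89246c, da18f75} — 5 commits.

5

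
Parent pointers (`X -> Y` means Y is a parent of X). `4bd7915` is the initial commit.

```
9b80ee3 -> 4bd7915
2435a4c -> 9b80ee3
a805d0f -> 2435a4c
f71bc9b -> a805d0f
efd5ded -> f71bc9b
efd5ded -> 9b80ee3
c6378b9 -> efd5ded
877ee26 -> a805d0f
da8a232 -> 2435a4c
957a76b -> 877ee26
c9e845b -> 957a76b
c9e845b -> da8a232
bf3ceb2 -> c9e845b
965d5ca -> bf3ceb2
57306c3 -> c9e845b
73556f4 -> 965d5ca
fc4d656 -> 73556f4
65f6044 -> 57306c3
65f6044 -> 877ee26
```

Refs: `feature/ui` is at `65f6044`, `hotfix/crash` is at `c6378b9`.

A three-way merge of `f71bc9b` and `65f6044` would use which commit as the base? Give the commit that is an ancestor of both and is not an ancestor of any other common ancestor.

Ancestors of f71bc9b: {2435a4c, 4bd7915, 9b80ee3, a805d0f, f71bc9b}.
Ancestors of 65f6044: {2435a4c, 4bd7915, 57306c3, 65f6044, 877ee26, 957a76b, 9b80ee3, a805d0f, c9e845b, da8a232}.
Common ancestors: {2435a4c, 4bd7915, 9b80ee3, a805d0f}.
Among these, a805d0f is not an ancestor of any other common ancestor — it is the merge base.

a805d0f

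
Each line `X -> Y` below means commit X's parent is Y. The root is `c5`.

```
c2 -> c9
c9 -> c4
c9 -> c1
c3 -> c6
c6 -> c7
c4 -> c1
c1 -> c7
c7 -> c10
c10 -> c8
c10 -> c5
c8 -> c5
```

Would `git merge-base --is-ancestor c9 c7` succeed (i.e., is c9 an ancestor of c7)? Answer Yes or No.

Ancestors of c7: {c10, c5, c7, c8}.
c9 is not in that set, so it is not an ancestor of c7.

No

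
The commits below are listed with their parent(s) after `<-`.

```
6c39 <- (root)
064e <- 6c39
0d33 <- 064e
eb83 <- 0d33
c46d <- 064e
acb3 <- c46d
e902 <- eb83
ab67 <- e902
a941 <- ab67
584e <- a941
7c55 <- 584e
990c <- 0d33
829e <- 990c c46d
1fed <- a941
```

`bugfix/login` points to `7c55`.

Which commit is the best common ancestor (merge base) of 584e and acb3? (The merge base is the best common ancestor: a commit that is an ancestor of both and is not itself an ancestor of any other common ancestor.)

Ancestors of 584e: {064e, 0d33, 584e, 6c39, a941, ab67, e902, eb83}.
Ancestors of acb3: {064e, 6c39, acb3, c46d}.
Common ancestors: {064e, 6c39}.
Among these, 064e is not an ancestor of any other common ancestor — it is the merge base.

064e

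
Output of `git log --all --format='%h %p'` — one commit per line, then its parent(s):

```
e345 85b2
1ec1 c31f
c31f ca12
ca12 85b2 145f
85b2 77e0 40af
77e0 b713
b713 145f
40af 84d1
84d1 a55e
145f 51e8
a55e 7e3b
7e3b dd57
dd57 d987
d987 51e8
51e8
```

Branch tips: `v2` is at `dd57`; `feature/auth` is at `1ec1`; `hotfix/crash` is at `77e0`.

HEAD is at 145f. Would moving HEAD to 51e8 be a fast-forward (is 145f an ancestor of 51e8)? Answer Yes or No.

No

A fast-forward from 145f to 51e8 is possible iff 145f is an ancestor of 51e8.
Ancestors of 51e8: {51e8}.
145f is not among them, so fast-forward is not possible.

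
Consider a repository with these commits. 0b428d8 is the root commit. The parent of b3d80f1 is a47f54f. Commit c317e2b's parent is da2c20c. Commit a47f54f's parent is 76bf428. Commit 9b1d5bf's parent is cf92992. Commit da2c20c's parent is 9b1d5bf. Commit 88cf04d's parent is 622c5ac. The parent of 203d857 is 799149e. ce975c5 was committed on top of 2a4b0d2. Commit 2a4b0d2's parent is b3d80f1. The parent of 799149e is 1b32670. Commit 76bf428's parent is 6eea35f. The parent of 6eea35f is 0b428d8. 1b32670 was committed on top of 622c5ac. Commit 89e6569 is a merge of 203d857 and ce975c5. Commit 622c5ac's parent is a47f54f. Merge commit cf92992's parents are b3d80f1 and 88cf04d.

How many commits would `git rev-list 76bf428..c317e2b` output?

Reachable from c317e2b: {0b428d8, 622c5ac, 6eea35f, 76bf428, 88cf04d, 9b1d5bf, a47f54f, b3d80f1, c317e2b, cf92992, da2c20c}.
Reachable from 76bf428: {0b428d8, 6eea35f, 76bf428}.
In c317e2b's history but not 76bf428's: {622c5ac, 88cf04d, 9b1d5bf, a47f54f, b3d80f1, c317e2b, cf92992, da2c20c} — 8 commits.

8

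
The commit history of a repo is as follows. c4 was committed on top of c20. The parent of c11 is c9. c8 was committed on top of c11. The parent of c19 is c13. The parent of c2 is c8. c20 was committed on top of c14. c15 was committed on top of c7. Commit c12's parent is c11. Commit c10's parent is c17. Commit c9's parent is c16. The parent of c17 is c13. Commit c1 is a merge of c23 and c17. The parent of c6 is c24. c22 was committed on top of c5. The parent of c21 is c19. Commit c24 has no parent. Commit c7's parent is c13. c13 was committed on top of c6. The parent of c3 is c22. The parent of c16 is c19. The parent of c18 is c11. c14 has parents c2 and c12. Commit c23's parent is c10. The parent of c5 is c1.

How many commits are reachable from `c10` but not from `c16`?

2

Reachable from c10: {c10, c13, c17, c24, c6}.
Reachable from c16: {c13, c16, c19, c24, c6}.
In c10's history but not c16's: {c10, c17} — 2 commits.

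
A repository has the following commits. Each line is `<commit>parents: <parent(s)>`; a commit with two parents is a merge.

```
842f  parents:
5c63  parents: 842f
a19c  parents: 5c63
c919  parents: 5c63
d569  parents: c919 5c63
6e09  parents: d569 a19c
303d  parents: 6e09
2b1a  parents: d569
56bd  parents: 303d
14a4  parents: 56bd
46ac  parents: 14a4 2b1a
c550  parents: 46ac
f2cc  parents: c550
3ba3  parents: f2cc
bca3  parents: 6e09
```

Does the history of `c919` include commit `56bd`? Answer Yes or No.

No

Ancestors of c919: {5c63, 842f, c919}.
56bd is not in that set, so it is not an ancestor of c919.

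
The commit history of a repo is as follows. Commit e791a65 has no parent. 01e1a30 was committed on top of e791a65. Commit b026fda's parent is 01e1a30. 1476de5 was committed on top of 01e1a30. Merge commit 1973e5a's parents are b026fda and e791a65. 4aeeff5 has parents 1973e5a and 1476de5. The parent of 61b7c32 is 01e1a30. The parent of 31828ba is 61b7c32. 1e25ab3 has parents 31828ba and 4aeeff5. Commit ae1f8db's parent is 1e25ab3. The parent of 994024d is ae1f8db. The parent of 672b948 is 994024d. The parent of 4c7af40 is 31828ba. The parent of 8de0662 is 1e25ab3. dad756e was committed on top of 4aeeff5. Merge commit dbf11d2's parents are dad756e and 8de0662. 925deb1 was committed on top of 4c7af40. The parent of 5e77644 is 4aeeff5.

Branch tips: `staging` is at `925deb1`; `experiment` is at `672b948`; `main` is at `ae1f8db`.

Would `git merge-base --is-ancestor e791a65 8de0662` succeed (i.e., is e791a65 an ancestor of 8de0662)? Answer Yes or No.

Yes

Ancestors of 8de0662 (commits reachable by following parents): {01e1a30, 1476de5, 1973e5a, 1e25ab3, 31828ba, 4aeeff5, 61b7c32, 8de0662, b026fda, e791a65}.
e791a65 is in that set, so it is an ancestor of 8de0662.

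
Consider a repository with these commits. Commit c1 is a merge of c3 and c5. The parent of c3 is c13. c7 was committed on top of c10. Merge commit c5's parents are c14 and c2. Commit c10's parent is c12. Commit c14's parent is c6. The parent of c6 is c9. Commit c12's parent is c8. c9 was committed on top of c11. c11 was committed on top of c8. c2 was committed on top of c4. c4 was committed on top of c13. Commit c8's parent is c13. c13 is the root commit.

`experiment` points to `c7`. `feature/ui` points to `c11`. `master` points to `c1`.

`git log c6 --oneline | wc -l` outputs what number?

5

Walking parent pointers from c6: reachable set = {c11, c13, c6, c8, c9}.
That is 5 commits.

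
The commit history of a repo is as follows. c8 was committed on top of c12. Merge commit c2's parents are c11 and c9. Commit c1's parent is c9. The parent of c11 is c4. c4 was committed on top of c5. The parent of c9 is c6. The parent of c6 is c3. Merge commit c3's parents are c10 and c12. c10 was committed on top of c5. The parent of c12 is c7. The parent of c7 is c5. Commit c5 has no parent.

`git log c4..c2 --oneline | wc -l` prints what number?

8

Reachable from c2: {c10, c11, c12, c2, c3, c4, c5, c6, c7, c9}.
Reachable from c4: {c4, c5}.
In c2's history but not c4's: {c10, c11, c12, c2, c3, c6, c7, c9} — 8 commits.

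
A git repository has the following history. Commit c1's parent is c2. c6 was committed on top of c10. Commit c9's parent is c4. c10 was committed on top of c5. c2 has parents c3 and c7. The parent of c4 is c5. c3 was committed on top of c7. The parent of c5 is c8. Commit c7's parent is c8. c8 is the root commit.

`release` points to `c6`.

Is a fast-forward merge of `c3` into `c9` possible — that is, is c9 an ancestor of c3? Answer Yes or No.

A fast-forward from c9 to c3 is possible iff c9 is an ancestor of c3.
Ancestors of c3: {c3, c7, c8}.
c9 is not among them, so fast-forward is not possible.

No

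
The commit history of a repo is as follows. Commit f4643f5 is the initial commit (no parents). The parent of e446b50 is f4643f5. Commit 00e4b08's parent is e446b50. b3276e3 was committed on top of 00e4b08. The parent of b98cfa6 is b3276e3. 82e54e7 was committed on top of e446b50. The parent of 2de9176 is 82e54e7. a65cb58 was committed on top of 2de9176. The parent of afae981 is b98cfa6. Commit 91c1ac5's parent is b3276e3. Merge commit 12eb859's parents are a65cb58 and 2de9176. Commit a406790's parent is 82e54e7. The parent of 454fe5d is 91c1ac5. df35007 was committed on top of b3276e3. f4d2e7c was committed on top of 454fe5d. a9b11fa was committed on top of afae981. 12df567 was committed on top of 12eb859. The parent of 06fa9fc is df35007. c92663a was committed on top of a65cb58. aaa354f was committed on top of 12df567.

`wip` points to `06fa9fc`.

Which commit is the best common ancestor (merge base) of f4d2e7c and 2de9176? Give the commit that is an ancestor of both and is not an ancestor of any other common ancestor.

e446b50

Ancestors of f4d2e7c: {00e4b08, 454fe5d, 91c1ac5, b3276e3, e446b50, f4643f5, f4d2e7c}.
Ancestors of 2de9176: {2de9176, 82e54e7, e446b50, f4643f5}.
Common ancestors: {e446b50, f4643f5}.
Among these, e446b50 is not an ancestor of any other common ancestor — it is the merge base.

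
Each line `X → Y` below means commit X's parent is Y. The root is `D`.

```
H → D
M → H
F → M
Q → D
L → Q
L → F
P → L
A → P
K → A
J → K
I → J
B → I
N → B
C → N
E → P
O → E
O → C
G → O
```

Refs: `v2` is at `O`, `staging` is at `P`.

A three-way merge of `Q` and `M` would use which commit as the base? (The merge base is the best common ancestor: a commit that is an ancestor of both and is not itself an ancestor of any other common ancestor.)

D

Ancestors of Q: {D, Q}.
Ancestors of M: {D, H, M}.
Common ancestors: {D}.
The only common ancestor is D, so it is the merge base.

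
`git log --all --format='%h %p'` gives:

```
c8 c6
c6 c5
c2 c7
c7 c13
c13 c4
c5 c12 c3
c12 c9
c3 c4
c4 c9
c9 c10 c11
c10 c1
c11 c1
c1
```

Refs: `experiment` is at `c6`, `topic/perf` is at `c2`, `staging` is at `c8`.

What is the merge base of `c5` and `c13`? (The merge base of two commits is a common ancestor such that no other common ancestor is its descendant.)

Ancestors of c5: {c1, c10, c11, c12, c3, c4, c5, c9}.
Ancestors of c13: {c1, c10, c11, c13, c4, c9}.
Common ancestors: {c1, c10, c11, c4, c9}.
Among these, c4 is not an ancestor of any other common ancestor — it is the merge base.

c4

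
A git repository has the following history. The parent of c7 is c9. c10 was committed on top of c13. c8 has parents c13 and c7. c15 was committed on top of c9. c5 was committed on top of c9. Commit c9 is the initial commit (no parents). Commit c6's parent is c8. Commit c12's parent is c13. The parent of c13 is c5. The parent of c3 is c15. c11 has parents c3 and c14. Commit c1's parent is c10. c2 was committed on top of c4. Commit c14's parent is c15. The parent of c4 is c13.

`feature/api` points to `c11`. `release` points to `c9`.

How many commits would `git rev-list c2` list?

Walking parent pointers from c2: reachable set = {c13, c2, c4, c5, c9}.
That is 5 commits.

5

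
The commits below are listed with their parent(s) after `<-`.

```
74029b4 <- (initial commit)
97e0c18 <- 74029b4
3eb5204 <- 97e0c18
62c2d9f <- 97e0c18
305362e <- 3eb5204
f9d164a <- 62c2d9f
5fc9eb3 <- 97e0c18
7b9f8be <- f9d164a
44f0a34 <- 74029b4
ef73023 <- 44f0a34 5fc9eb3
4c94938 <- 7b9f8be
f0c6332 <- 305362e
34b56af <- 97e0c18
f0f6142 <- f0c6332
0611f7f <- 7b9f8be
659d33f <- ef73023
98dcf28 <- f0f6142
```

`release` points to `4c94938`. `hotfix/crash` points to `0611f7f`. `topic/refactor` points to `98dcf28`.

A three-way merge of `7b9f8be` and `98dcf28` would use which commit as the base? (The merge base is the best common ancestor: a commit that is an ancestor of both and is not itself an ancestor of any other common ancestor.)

Ancestors of 7b9f8be: {62c2d9f, 74029b4, 7b9f8be, 97e0c18, f9d164a}.
Ancestors of 98dcf28: {305362e, 3eb5204, 74029b4, 97e0c18, 98dcf28, f0c6332, f0f6142}.
Common ancestors: {74029b4, 97e0c18}.
Among these, 97e0c18 is not an ancestor of any other common ancestor — it is the merge base.

97e0c18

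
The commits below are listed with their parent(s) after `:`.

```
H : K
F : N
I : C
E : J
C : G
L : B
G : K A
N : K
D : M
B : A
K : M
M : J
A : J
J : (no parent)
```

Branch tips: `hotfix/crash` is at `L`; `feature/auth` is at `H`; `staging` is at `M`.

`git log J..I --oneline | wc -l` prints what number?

Reachable from I: {A, C, G, I, J, K, M}.
Reachable from J: {J}.
In I's history but not J's: {A, C, G, I, K, M} — 6 commits.

6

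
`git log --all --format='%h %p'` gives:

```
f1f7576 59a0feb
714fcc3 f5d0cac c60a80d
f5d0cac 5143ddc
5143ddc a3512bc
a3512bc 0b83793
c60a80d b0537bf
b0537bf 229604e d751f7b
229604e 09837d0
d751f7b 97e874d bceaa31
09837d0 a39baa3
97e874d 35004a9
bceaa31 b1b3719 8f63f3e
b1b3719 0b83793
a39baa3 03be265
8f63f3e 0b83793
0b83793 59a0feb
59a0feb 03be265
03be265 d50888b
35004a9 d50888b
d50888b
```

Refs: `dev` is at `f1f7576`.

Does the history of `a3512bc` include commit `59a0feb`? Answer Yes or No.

Ancestors of a3512bc (commits reachable by following parents): {03be265, 0b83793, 59a0feb, a3512bc, d50888b}.
59a0feb is in that set, so it is an ancestor of a3512bc.

Yes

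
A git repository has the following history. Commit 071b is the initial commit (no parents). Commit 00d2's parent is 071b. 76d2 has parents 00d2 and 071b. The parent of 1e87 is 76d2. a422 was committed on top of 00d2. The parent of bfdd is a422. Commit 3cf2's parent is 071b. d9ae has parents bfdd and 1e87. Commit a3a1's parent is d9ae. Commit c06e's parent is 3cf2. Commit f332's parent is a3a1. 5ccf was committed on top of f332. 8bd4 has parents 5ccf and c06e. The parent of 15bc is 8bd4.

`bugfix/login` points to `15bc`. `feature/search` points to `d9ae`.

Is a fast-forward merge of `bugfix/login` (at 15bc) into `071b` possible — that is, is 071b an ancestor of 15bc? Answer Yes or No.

Yes

A fast-forward from 071b to 15bc is possible iff 071b is an ancestor of 15bc.
Ancestors of 15bc: {00d2, 071b, 15bc, 1e87, 3cf2, 5ccf, 76d2, 8bd4, a3a1, a422, bfdd, c06e, d9ae, f332}.
071b is among them, so fast-forward is possible.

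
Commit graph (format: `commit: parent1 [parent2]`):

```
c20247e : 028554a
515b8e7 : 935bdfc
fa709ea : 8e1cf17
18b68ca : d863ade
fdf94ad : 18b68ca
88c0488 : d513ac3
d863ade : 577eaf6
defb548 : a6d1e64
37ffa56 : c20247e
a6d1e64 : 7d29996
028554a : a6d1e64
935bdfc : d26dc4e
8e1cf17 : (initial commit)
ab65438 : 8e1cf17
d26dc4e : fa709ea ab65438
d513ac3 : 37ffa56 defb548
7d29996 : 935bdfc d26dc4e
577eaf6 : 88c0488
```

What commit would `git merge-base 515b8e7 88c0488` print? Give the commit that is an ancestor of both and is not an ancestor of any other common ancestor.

Ancestors of 515b8e7: {515b8e7, 8e1cf17, 935bdfc, ab65438, d26dc4e, fa709ea}.
Ancestors of 88c0488: {028554a, 37ffa56, 7d29996, 88c0488, 8e1cf17, 935bdfc, a6d1e64, ab65438, c20247e, d26dc4e, d513ac3, defb548, fa709ea}.
Common ancestors: {8e1cf17, 935bdfc, ab65438, d26dc4e, fa709ea}.
Among these, 935bdfc is not an ancestor of any other common ancestor — it is the merge base.

935bdfc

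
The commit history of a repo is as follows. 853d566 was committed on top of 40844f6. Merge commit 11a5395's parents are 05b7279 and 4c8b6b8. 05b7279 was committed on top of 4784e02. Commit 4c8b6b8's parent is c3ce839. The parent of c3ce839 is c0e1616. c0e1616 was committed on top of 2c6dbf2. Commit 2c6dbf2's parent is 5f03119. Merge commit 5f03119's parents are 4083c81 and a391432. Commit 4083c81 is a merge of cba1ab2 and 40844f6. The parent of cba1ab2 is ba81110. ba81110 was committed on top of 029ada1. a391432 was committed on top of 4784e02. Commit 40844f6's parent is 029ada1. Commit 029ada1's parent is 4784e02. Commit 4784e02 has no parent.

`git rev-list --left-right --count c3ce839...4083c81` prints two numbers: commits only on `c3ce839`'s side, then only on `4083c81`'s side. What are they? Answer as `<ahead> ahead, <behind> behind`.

5 ahead, 0 behind

Reachable from c3ce839: {029ada1, 2c6dbf2, 4083c81, 40844f6, 4784e02, 5f03119, a391432, ba81110, c0e1616, c3ce839, cba1ab2}.
Reachable from 4083c81: {029ada1, 4083c81, 40844f6, 4784e02, ba81110, cba1ab2}.
Only in c3ce839's history (ahead): {2c6dbf2, 5f03119, a391432, c0e1616, c3ce839} — 5.
Only in 4083c81's history (behind): {} — 0.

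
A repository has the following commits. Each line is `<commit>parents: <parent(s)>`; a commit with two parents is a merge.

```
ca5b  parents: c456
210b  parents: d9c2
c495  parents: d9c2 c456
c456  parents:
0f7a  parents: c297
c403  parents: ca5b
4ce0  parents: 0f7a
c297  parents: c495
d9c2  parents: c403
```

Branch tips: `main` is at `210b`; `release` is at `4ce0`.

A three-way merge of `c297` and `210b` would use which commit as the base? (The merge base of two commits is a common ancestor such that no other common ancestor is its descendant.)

Ancestors of c297: {c297, c403, c456, c495, ca5b, d9c2}.
Ancestors of 210b: {210b, c403, c456, ca5b, d9c2}.
Common ancestors: {c403, c456, ca5b, d9c2}.
Among these, d9c2 is not an ancestor of any other common ancestor — it is the merge base.

d9c2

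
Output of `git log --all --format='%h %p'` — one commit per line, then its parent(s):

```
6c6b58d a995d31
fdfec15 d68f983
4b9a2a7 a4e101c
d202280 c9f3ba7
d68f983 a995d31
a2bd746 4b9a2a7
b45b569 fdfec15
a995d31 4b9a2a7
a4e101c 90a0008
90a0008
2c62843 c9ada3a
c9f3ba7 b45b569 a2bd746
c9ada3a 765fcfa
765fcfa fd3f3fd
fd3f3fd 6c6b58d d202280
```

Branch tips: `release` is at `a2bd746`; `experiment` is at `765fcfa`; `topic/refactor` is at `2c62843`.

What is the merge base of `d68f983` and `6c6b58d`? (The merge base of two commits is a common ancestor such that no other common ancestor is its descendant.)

Ancestors of d68f983: {4b9a2a7, 90a0008, a4e101c, a995d31, d68f983}.
Ancestors of 6c6b58d: {4b9a2a7, 6c6b58d, 90a0008, a4e101c, a995d31}.
Common ancestors: {4b9a2a7, 90a0008, a4e101c, a995d31}.
Among these, a995d31 is not an ancestor of any other common ancestor — it is the merge base.

a995d31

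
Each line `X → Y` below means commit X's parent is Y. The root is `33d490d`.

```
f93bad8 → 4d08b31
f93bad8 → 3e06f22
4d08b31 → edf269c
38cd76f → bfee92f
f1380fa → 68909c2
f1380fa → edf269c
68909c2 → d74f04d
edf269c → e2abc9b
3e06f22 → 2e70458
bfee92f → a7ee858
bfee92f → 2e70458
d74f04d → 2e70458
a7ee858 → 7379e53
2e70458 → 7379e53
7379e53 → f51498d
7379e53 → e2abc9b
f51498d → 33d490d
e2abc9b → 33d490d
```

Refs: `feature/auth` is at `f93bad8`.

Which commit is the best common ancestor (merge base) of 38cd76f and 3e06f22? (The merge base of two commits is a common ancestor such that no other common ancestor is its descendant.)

2e70458

Ancestors of 38cd76f: {2e70458, 33d490d, 38cd76f, 7379e53, a7ee858, bfee92f, e2abc9b, f51498d}.
Ancestors of 3e06f22: {2e70458, 33d490d, 3e06f22, 7379e53, e2abc9b, f51498d}.
Common ancestors: {2e70458, 33d490d, 7379e53, e2abc9b, f51498d}.
Among these, 2e70458 is not an ancestor of any other common ancestor — it is the merge base.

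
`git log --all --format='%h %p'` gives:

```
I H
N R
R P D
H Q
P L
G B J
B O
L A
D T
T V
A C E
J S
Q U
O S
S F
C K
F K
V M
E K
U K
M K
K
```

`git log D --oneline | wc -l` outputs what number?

Walking parent pointers from D: reachable set = {D, K, M, T, V}.
That is 5 commits.

5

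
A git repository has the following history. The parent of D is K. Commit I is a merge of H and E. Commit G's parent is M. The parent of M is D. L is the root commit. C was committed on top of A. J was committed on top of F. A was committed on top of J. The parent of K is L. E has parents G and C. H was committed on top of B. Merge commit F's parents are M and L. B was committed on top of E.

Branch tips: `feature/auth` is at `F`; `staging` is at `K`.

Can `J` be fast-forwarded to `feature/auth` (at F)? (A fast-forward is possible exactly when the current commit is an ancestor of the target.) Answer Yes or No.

A fast-forward from J to F is possible iff J is an ancestor of F.
Ancestors of F: {D, F, K, L, M}.
J is not among them, so fast-forward is not possible.

No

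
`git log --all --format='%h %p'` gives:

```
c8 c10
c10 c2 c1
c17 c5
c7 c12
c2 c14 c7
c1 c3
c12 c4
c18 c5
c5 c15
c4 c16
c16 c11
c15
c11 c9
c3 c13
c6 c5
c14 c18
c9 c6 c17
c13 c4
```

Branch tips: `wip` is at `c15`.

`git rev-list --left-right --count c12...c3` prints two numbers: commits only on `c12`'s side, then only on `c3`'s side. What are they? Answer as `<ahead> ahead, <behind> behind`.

1 ahead, 2 behind

Reachable from c12: {c11, c12, c15, c16, c17, c4, c5, c6, c9}.
Reachable from c3: {c11, c13, c15, c16, c17, c3, c4, c5, c6, c9}.
Only in c12's history (ahead): {c12} — 1.
Only in c3's history (behind): {c13, c3} — 2.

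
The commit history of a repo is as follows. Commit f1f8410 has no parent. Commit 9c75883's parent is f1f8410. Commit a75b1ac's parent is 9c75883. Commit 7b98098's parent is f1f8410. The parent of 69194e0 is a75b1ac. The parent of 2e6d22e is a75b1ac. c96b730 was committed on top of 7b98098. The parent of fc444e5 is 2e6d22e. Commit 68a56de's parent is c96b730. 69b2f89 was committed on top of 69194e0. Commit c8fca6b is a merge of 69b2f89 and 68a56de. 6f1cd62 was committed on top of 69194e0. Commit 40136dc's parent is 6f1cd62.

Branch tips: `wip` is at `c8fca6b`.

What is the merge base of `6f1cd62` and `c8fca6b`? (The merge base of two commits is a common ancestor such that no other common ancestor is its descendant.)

Ancestors of 6f1cd62: {69194e0, 6f1cd62, 9c75883, a75b1ac, f1f8410}.
Ancestors of c8fca6b: {68a56de, 69194e0, 69b2f89, 7b98098, 9c75883, a75b1ac, c8fca6b, c96b730, f1f8410}.
Common ancestors: {69194e0, 9c75883, a75b1ac, f1f8410}.
Among these, 69194e0 is not an ancestor of any other common ancestor — it is the merge base.

69194e0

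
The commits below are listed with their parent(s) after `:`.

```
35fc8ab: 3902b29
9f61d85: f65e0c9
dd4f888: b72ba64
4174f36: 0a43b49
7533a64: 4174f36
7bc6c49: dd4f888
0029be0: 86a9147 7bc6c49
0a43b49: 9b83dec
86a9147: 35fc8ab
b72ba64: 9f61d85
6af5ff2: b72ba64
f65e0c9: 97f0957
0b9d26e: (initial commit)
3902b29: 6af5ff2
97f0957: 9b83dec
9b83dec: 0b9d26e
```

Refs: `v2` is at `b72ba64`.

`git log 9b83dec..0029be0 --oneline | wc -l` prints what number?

11

Reachable from 0029be0: {0029be0, 0b9d26e, 35fc8ab, 3902b29, 6af5ff2, 7bc6c49, 86a9147, 97f0957, 9b83dec, 9f61d85, b72ba64, dd4f888, f65e0c9}.
Reachable from 9b83dec: {0b9d26e, 9b83dec}.
In 0029be0's history but not 9b83dec's: {0029be0, 35fc8ab, 3902b29, 6af5ff2, 7bc6c49, 86a9147, 97f0957, 9f61d85, b72ba64, dd4f888, f65e0c9} — 11 commits.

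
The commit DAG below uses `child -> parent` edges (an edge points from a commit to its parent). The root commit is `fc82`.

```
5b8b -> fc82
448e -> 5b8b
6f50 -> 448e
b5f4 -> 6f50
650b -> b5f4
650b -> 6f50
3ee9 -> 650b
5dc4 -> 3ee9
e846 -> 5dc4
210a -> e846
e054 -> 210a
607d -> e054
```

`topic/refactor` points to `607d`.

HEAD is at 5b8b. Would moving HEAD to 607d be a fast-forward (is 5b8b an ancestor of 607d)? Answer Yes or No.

A fast-forward from 5b8b to 607d is possible iff 5b8b is an ancestor of 607d.
Ancestors of 607d: {210a, 3ee9, 448e, 5b8b, 5dc4, 607d, 650b, 6f50, b5f4, e054, e846, fc82}.
5b8b is among them, so fast-forward is possible.

Yes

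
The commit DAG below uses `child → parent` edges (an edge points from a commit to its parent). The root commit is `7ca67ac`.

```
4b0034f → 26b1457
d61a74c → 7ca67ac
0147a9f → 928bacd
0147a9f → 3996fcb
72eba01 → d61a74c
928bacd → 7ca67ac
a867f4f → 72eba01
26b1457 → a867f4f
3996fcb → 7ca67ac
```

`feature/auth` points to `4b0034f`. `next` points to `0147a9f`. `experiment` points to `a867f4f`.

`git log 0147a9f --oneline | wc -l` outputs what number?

Walking parent pointers from 0147a9f: reachable set = {0147a9f, 3996fcb, 7ca67ac, 928bacd}.
That is 4 commits.

4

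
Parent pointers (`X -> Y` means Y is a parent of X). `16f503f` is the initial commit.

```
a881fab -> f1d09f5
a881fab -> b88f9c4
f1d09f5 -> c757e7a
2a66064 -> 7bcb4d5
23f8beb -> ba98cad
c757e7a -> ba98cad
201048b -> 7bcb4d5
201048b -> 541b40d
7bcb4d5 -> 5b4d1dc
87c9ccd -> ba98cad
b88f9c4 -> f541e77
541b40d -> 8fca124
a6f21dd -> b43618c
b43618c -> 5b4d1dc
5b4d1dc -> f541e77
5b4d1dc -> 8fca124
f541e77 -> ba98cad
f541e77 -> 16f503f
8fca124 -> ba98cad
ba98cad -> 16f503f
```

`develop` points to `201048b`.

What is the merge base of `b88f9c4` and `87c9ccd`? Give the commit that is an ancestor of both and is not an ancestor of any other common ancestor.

Ancestors of b88f9c4: {16f503f, b88f9c4, ba98cad, f541e77}.
Ancestors of 87c9ccd: {16f503f, 87c9ccd, ba98cad}.
Common ancestors: {16f503f, ba98cad}.
Among these, ba98cad is not an ancestor of any other common ancestor — it is the merge base.

ba98cad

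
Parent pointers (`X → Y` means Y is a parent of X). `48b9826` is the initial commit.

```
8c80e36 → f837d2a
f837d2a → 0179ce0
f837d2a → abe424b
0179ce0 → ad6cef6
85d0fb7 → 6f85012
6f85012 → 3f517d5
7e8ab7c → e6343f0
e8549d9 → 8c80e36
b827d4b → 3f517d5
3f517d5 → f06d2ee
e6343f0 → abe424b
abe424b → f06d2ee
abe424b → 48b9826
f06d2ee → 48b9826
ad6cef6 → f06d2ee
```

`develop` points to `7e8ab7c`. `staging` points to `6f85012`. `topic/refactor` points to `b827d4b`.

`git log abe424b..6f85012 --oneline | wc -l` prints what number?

2

Reachable from 6f85012: {3f517d5, 48b9826, 6f85012, f06d2ee}.
Reachable from abe424b: {48b9826, abe424b, f06d2ee}.
In 6f85012's history but not abe424b's: {3f517d5, 6f85012} — 2 commits.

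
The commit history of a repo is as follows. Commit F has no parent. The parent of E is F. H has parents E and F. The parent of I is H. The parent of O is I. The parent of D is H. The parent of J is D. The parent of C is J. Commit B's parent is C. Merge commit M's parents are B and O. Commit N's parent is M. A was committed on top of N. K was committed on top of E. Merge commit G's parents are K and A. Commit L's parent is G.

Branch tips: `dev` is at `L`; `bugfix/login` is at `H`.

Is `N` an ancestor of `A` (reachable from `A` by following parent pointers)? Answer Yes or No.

Ancestors of A (commits reachable by following parents): {A, B, C, D, E, F, H, I, J, M, N, O}.
N is in that set, so it is an ancestor of A.

Yes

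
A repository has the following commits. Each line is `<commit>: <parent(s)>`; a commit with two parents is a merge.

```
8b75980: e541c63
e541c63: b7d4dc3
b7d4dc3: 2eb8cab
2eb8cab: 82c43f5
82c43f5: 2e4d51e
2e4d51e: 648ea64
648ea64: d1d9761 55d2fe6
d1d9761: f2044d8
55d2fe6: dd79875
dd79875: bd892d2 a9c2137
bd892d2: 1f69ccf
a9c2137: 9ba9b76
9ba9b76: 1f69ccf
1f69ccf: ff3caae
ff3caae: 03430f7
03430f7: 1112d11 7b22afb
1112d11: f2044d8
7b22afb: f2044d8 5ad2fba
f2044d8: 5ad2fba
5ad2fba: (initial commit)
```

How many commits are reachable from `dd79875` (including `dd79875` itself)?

Walking parent pointers from dd79875: reachable set = {03430f7, 1112d11, 1f69ccf, 5ad2fba, 7b22afb, 9ba9b76, a9c2137, bd892d2, dd79875, f2044d8, ff3caae}.
That is 11 commits.

11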